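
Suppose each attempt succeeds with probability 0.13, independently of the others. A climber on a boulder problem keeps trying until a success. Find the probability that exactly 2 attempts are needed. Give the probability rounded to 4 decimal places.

Geometric (trials to first success), p = 0.13.
P(Y = 2) = (1−p)^1 · p = 0.87 · 0.13 = 0.113100

0.1131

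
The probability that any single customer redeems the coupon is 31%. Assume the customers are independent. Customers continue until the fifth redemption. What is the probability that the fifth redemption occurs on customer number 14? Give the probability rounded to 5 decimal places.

Y = trial on which the fifth success occurs; negative binomial, r=5, p=0.31.
P(Y=14) = C(13,4) · p^5 · (1−p)^9
= 715 · 0.0028629 · 0.035452 = 0.0725699

0.07257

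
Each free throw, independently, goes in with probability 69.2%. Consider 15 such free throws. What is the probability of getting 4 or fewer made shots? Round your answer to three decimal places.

X ~ Binomial(15, 0.692); P(X ≤ 4) = Σ C(15,k) p^k (1−p)^(15−k) over k:
  k=0: C(15,0)·0.692^0·0.308^15 = 0.00000
  k=1: C(15,1)·0.692^1·0.308^14 = 0.00000
  k=2: C(15,2)·0.692^2·0.308^13 = 0.00001
  k=3: C(15,3)·0.692^3·0.308^12 = 0.00011
  k=4: C(15,4)·0.692^4·0.308^11 = 0.00074
Total = 0.00086

0.001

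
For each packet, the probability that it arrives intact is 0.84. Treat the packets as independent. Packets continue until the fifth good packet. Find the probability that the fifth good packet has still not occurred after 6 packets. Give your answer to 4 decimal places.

0.2472

Needing more than 6 packets ⇔ fewer than 5 successes in the first 6. With X ~ Binomial(6, 0.84), P(Y > 6) = P(X ≤ 4).
  k=0: C(6,0)·0.84^0·0.16^6 = 0.000017
  k=1: C(6,1)·0.84^1·0.16^5 = 0.000528
  k=2: C(6,2)·0.84^2·0.16^4 = 0.006936
  k=3: C(6,3)·0.84^3·0.16^3 = 0.048554
  k=4: C(6,4)·0.84^4·0.16^2 = 0.191183
P(X ≤ 4) = 0.247219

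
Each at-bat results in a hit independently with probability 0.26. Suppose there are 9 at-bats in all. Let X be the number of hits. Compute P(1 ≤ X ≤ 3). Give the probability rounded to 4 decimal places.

0.7486

X ~ Binomial(9, 0.26); P(1 ≤ X ≤ 3) = Σ C(9,k) p^k (1−p)^(9−k) over k:
  k=1: C(9,1)·0.26^1·0.74^8 = 0.210412
  k=2: C(9,2)·0.26^2·0.74^7 = 0.295714
  k=3: C(9,3)·0.26^3·0.74^6 = 0.242432
Total = 0.748557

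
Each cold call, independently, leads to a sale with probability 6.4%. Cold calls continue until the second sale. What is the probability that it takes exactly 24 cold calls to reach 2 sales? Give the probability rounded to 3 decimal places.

0.022

Y = trial on which the second success occurs; negative binomial, r=2, p=0.064.
P(Y=24) = C(23,1) · p^2 · (1−p)^22
= 23 · 0.004096 · 0.23338 = 0.02199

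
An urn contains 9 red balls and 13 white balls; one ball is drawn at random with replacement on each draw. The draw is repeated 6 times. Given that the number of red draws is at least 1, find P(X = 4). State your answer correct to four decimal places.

0.1532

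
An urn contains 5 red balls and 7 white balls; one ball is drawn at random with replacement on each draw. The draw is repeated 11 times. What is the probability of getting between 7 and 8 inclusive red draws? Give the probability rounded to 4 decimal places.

X ~ Binomial(11, 0.416667); P(7 ≤ X ≤ 8) = Σ C(11,k) p^k (1−p)^(11−k) over k:
  k=7: C(11,7)·0.416667^7·0.583333^4 = 0.083311
  k=8: C(11,8)·0.416667^8·0.583333^3 = 0.029754
Total = 0.113065

0.1131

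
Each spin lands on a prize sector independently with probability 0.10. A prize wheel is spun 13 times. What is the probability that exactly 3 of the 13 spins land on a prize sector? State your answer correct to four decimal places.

0.0997

X ~ Binomial(n=13, p=0.10).
P(X=3) = C(13,3) · p^3 · (1−p)^10
= 286 · 0.001 · 0.34868 = 0.099722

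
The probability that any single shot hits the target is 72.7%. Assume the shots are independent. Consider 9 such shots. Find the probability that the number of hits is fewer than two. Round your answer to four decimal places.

0.0002

X ~ Binomial(9, 0.727); P(X ≤ 1) = Σ C(9,k) p^k (1−p)^(9−k) over k:
  k=0: C(9,0)·0.727^0·0.273^9 = 0.000008
  k=1: C(9,1)·0.727^1·0.273^8 = 0.000202
Total = 0.000210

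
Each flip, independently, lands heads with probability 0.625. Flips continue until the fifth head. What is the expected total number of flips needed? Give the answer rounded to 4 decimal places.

8.0000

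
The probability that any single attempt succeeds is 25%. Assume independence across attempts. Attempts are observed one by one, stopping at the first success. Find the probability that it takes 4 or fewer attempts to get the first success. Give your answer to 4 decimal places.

Y = number of attempts to the first success; geometric, p = 0.25.
P(Y ≤ 4) = 1 − (1−p)^4 = 1 − 0.316406 = 0.683594

0.6836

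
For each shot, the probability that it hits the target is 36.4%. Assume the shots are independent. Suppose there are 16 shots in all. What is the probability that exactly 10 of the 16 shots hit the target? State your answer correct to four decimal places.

X ~ Binomial(n=16, p=0.364).
P(X=10) = C(16,10) · p^10 · (1−p)^6
= 8008 · 4.0833e-05 · 0.066182 = 0.021641

0.0216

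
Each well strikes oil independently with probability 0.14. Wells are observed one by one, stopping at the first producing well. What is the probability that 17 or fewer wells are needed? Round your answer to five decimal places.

0.92300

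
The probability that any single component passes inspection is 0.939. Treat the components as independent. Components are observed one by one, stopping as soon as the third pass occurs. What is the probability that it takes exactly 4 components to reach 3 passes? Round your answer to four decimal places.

0.1515

Y = trial on which the third success occurs; negative binomial, r=3, p=0.939.
P(Y=4) = C(3,2) · p^3 · (1−p)^1
= 3 · 0.82794 · 0.061 = 0.151512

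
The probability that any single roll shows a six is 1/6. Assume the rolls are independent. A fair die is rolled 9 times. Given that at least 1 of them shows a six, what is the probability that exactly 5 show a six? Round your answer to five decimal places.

X ~ Binomial(9, 0.166667). Want P(X=5 | X≥1) = P(X=5) / P(X≥1).
P(X=5) = C(9,5)·0.166667^5·0.833333^4 = 0.0078143
P(X≥1) = 1 − 0.1938067 = 0.8061933
Ratio = 0.0078143 / 0.8061933 = 0.0096928

0.00969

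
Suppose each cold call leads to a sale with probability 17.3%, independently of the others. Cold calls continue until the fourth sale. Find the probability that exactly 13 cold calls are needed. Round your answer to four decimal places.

Y = trial on which the fourth success occurs; negative binomial, r=4, p=0.173.
P(Y=13) = C(12,3) · p^4 · (1−p)^9
= 220 · 0.00089575 · 0.18095 = 0.035658

0.0357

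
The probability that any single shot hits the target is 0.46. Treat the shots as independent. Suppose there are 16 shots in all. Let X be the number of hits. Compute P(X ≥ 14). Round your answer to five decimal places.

0.00074

X ~ Binomial(16, 0.46); P(X ≥ 14) = Σ C(16,k) p^k (1−p)^(16−k) over k:
  k=14: C(16,14)·0.46^14·0.54^2 = 0.0006646
  k=15: C(16,15)·0.46^15·0.54^1 = 0.0000755
  k=16: C(16,16)·0.46^16·0.54^0 = 0.0000040
Total = 0.0007441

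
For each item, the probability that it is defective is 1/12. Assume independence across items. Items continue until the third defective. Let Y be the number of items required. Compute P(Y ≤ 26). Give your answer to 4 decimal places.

Finishing within 26 items ⇔ at least 3 successes in the first 26. With X ~ Binomial(26, 0.083333), P(Y ≤ 26) = 1 − P(X ≤ 2).
  k=0: C(26,0)·0.083333^0·0.916667^26 = 0.104111
  k=1: C(26,1)·0.083333^1·0.916667^25 = 0.246081
  k=2: C(26,2)·0.083333^2·0.916667^24 = 0.279637
1 − 0.629830 = 0.370170

0.3702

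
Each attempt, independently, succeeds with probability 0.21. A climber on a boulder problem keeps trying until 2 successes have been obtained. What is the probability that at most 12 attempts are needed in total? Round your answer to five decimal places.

Finishing within 12 attempts ⇔ at least 2 successes in the first 12. With X ~ Binomial(12, 0.21), P(Y ≤ 12) = 1 − P(X ≤ 1).
  k=0: C(12,0)·0.21^0·0.79^12 = 0.0590915
  k=1: C(12,1)·0.21^1·0.79^11 = 0.1884944
1 − 0.2475860 = 0.7524140

0.75241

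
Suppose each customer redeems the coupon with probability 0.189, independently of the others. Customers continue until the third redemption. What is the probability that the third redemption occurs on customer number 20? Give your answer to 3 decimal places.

0.033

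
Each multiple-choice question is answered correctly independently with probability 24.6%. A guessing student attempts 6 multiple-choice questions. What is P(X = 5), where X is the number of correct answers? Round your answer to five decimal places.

0.00408

X ~ Binomial(n=6, p=0.246).
P(X=5) = C(6,5) · p^5 · (1−p)^1
= 6 · 0.0009009 · 0.754 = 0.0040757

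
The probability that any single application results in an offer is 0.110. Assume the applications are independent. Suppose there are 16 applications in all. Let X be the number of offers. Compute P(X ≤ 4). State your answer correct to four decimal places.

0.9752

X ~ Binomial(16, 0.11); P(X ≤ 4) = Σ C(16,k) p^k (1−p)^(16−k) over k:
  k=0: C(16,0)·0.11^0·0.89^16 = 0.154967
  k=1: C(16,1)·0.11^1·0.89^15 = 0.306452
  k=2: C(16,2)·0.11^2·0.89^14 = 0.284071
  k=3: C(16,3)·0.11^3·0.89^13 = 0.163846
  k=4: C(16,4)·0.11^4·0.89^12 = 0.065815
Total = 0.975151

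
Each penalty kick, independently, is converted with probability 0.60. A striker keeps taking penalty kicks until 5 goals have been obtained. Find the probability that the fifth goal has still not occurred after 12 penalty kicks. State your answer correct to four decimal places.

0.0573

Needing more than 12 penalty kicks ⇔ fewer than 5 successes in the first 12. With X ~ Binomial(12, 0.60), P(Y > 12) = P(X ≤ 4).
  k=0: C(12,0)·0.60^0·0.40^12 = 0.000017
  k=1: C(12,1)·0.60^1·0.40^11 = 0.000302
  k=2: C(12,2)·0.60^2·0.40^10 = 0.002491
  k=3: C(12,3)·0.60^3·0.40^9 = 0.012457
  k=4: C(12,4)·0.60^4·0.40^8 = 0.042043
P(X ≤ 4) = 0.057310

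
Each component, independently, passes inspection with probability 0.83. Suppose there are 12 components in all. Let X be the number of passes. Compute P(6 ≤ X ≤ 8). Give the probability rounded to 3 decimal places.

X ~ Binomial(12, 0.83); P(6 ≤ X ≤ 8) = Σ C(12,k) p^k (1−p)^(12−k) over k:
  k=6: C(12,6)·0.83^6·0.17^6 = 0.00729
  k=7: C(12,7)·0.83^7·0.17^5 = 0.03052
  k=8: C(12,8)·0.83^8·0.17^4 = 0.09312
Total = 0.13092

0.131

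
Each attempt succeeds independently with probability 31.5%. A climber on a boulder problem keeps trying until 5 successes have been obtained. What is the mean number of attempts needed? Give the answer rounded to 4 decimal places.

15.8730

Y = total attempts until the fifth success; negative binomial with r=5, p=0.315.
E[Y] = r / p = 5 / 0.315 = 15.873016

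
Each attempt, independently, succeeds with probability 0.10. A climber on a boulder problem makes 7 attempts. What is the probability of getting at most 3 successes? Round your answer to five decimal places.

X ~ Binomial(7, 0.10); P(X ≤ 3) = Σ C(7,k) p^k (1−p)^(7−k) over k:
  k=0: C(7,0)·0.10^0·0.90^7 = 0.4782969
  k=1: C(7,1)·0.10^1·0.90^6 = 0.3720087
  k=2: C(7,2)·0.10^2·0.90^5 = 0.1240029
  k=3: C(7,3)·0.10^3·0.90^4 = 0.0229635
Total = 0.9972720

0.99727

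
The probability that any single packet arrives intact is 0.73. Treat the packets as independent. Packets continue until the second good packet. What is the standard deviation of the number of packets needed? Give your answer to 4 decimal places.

1.0066

Y = total packets until the second success; negative binomial with r=2, p=0.73.
SD(Y) = √[r(1−p)/p²] = √(1.013323) = 1.006640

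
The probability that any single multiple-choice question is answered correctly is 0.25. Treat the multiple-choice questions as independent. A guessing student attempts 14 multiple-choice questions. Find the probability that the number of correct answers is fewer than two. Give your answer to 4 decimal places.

0.1010

X ~ Binomial(14, 0.25); P(X ≤ 1) = Σ C(14,k) p^k (1−p)^(14−k) over k:
  k=0: C(14,0)·0.25^0·0.75^14 = 0.017818
  k=1: C(14,1)·0.25^1·0.75^13 = 0.083150
Total = 0.100968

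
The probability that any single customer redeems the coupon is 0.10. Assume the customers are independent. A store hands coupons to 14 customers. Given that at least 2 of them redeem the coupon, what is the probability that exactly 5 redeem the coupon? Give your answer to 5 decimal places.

X ~ Binomial(14, 0.10). Want P(X=5 | X≥2) = P(X=5) / P(X≥2).
P(X=5) = C(14,5)·0.10^5·0.90^9 = 0.0077562
P(X≥2) = 1 − 0.2287679 − 0.3558612 = 0.4153709
Ratio = 0.0077562 / 0.4153709 = 0.0186729

0.01867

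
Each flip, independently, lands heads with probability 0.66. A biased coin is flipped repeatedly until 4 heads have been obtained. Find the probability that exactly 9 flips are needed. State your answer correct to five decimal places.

Y = trial on which the fourth success occurs; negative binomial, r=4, p=0.66.
P(Y=9) = C(8,3) · p^4 · (1−p)^5
= 56 · 0.18975 · 0.0045435 = 0.0482790

0.04828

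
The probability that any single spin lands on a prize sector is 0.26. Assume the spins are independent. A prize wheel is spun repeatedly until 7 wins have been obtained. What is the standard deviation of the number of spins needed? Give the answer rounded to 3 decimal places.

8.754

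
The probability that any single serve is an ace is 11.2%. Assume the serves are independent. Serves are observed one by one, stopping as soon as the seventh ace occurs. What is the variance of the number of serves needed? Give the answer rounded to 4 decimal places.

495.5357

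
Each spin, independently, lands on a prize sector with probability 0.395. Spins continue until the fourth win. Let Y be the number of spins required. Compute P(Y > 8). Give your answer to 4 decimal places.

0.6057

Needing more than 8 spins ⇔ fewer than 4 successes in the first 8. With X ~ Binomial(8, 0.395), P(Y > 8) = P(X ≤ 3).
  k=0: C(8,0)·0.395^0·0.605^8 = 0.017949
  k=1: C(8,1)·0.395^1·0.605^7 = 0.093751
  k=2: C(8,2)·0.395^2·0.605^6 = 0.214232
  k=3: C(8,3)·0.395^3·0.605^5 = 0.279741
P(X ≤ 3) = 0.605673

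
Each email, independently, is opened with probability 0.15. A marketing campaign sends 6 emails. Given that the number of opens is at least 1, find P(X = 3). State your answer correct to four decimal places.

0.0666

X ~ Binomial(6, 0.15). Want P(X=3 | X≥1) = P(X=3) / P(X≥1).
P(X=3) = C(6,3)·0.15^3·0.85^3 = 0.041453
P(X≥1) = 1 − 0.377150 = 0.622850
Ratio = 0.041453 / 0.622850 = 0.066554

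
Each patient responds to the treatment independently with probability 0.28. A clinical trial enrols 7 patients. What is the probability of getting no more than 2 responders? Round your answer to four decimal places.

0.6919

X ~ Binomial(7, 0.28); P(X ≤ 2) = Σ C(7,k) p^k (1−p)^(7−k) over k:
  k=0: C(7,0)·0.28^0·0.72^7 = 0.100306
  k=1: C(7,1)·0.28^1·0.72^6 = 0.273056
  k=2: C(7,2)·0.28^2·0.72^5 = 0.318565
Total = 0.691927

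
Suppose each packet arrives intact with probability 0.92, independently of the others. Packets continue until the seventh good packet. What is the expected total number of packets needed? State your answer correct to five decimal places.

Y = total packets until the seventh success; negative binomial with r=7, p=0.92.
E[Y] = r / p = 7 / 0.92 = 7.6086957

7.60870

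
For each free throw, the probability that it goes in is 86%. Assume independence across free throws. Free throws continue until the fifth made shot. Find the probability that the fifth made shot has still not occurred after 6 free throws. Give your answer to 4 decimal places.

0.2003

Needing more than 6 free throws ⇔ fewer than 5 successes in the first 6. With X ~ Binomial(6, 0.86), P(Y > 6) = P(X ≤ 4).
  k=0: C(6,0)·0.86^0·0.14^6 = 0.000008
  k=1: C(6,1)·0.86^1·0.14^5 = 0.000278
  k=2: C(6,2)·0.86^2·0.14^4 = 0.004262
  k=3: C(6,3)·0.86^3·0.14^3 = 0.034907
  k=4: C(6,4)·0.86^4·0.14^2 = 0.160820
P(X ≤ 4) = 0.200274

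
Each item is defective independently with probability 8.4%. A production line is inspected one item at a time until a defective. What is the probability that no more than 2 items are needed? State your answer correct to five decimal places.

0.16094

Y = number of items to the first success; geometric, p = 0.084.
P(Y ≤ 2) = 1 − (1−p)^2 = 1 − 0.8390560 = 0.1609440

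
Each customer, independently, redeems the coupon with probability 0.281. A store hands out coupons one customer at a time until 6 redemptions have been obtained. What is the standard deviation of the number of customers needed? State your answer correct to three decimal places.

7.392

Y = total customers until the sixth success; negative binomial with r=6, p=0.281.
SD(Y) = √[r(1−p)/p²] = √(54.63457) = 7.39152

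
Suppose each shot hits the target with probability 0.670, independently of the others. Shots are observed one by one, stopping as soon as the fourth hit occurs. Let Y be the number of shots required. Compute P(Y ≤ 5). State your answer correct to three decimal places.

Finishing within 5 shots ⇔ at least 4 successes in the first 5. With X ~ Binomial(5, 0.67), P(Y ≤ 5) = 1 − P(X ≤ 3).
  k=0: C(5,0)·0.67^0·0.33^5 = 0.00391
  k=1: C(5,1)·0.67^1·0.33^4 = 0.03973
  k=2: C(5,2)·0.67^2·0.33^3 = 0.16132
  k=3: C(5,3)·0.67^3·0.33^2 = 0.32753
1 − 0.53249 = 0.46751

0.468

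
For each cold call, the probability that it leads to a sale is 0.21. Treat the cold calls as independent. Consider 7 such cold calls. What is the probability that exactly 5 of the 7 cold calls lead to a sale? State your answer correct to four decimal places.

0.0054

X ~ Binomial(n=7, p=0.21).
P(X=5) = C(7,5) · p^5 · (1−p)^2
= 21 · 0.00040841 · 0.6241 = 0.005353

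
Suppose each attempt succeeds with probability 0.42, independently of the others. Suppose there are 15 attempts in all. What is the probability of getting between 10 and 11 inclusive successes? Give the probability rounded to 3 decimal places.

X ~ Binomial(15, 0.42); P(10 ≤ X ≤ 11) = Σ C(15,k) p^k (1−p)^(15−k) over k:
  k=10: C(15,10)·0.42^10·0.58^5 = 0.03367
  k=11: C(15,11)·0.42^11·0.58^4 = 0.01108
Total = 0.04475

0.045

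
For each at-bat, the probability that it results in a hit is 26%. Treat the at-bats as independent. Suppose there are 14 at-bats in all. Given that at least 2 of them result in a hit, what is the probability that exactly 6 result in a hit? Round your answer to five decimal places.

0.09140

X ~ Binomial(14, 0.26). Want P(X=6 | X≥2) = P(X=6) / P(X≥2).
P(X=6) = C(14,6)·0.26^6·0.74^8 = 0.0834160
P(X≥2) = 1 − 0.0147654 − 0.0726296 = 0.9126050
Ratio = 0.0834160 / 0.9126050 = 0.0914042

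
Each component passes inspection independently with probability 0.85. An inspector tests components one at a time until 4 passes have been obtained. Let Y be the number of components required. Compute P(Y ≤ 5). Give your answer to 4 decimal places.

0.8352

Finishing within 5 components ⇔ at least 4 successes in the first 5. With X ~ Binomial(5, 0.85), P(Y ≤ 5) = 1 − P(X ≤ 3).
  k=0: C(5,0)·0.85^0·0.15^5 = 0.000076
  k=1: C(5,1)·0.85^1·0.15^4 = 0.002152
  k=2: C(5,2)·0.85^2·0.15^3 = 0.024384
  k=3: C(5,3)·0.85^3·0.15^2 = 0.138178
1 − 0.164790 = 0.835210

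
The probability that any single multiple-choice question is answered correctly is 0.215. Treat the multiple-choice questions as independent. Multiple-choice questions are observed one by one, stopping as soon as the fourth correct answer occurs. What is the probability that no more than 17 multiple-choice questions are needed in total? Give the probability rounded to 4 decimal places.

0.5131

Finishing within 17 multiple-choice questions ⇔ at least 4 successes in the first 17. With X ~ Binomial(17, 0.215), P(Y ≤ 17) = 1 − P(X ≤ 3).
  k=0: C(17,0)·0.215^0·0.785^17 = 0.016322
  k=1: C(17,1)·0.215^1·0.785^16 = 0.075998
  k=2: C(17,2)·0.215^2·0.785^15 = 0.166518
  k=3: C(17,3)·0.215^3·0.785^14 = 0.228034
1 − 0.486872 = 0.513128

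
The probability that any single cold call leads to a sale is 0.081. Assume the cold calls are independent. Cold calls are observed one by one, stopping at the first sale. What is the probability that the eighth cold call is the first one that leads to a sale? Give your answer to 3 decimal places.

Geometric (trials to first success), p = 0.081.
P(Y = 8) = (1−p)^7 · p = 0.55362 · 0.081 = 0.04484

0.045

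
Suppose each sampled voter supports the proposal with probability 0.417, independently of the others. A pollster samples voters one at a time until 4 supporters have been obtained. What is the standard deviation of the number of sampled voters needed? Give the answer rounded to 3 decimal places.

Y = total sampled voters until the fourth success; negative binomial with r=4, p=0.417.
SD(Y) = √[r(1−p)/p²] = √(13.41085) = 3.66208

3.662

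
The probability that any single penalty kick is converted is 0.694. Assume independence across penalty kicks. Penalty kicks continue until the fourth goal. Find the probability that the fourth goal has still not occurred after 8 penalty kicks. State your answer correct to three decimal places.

0.063

Needing more than 8 penalty kicks ⇔ fewer than 4 successes in the first 8. With X ~ Binomial(8, 0.694), P(Y > 8) = P(X ≤ 3).
  k=0: C(8,0)·0.694^0·0.306^8 = 0.00008
  k=1: C(8,1)·0.694^1·0.306^7 = 0.00139
  k=2: C(8,2)·0.694^2·0.306^6 = 0.01107
  k=3: C(8,3)·0.694^3·0.306^5 = 0.05022
P(X ≤ 3) = 0.06276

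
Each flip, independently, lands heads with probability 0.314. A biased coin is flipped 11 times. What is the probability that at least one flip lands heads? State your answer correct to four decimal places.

0.9842

P(at least one) = 1 − P(none) = 1 − (1 − 0.314)^11
= 1 − 0.015833 = 0.984167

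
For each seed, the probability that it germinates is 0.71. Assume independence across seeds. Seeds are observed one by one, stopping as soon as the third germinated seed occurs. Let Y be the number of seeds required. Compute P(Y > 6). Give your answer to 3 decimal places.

0.063

Needing more than 6 seeds ⇔ fewer than 3 successes in the first 6. With X ~ Binomial(6, 0.71), P(Y > 6) = P(X ≤ 2).
  k=0: C(6,0)·0.71^0·0.29^6 = 0.00059
  k=1: C(6,1)·0.71^1·0.29^5 = 0.00874
  k=2: C(6,2)·0.71^2·0.29^4 = 0.05348
P(X ≤ 2) = 0.06281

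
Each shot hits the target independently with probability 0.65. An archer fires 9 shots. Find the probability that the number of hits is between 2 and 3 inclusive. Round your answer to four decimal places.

X ~ Binomial(9, 0.65); P(2 ≤ X ≤ 3) = Σ C(9,k) p^k (1−p)^(9−k) over k:
  k=2: C(9,2)·0.65^2·0.35^7 = 0.009786
  k=3: C(9,3)·0.65^3·0.35^6 = 0.042406
Total = 0.052192

0.0522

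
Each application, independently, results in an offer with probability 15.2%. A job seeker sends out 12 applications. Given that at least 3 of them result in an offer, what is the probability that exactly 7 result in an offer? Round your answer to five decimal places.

0.00240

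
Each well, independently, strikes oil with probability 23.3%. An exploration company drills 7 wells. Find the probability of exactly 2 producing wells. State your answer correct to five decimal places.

0.30263

X ~ Binomial(n=7, p=0.233).
P(X=2) = C(7,2) · p^2 · (1−p)^5
= 21 · 0.054289 · 0.26545 = 0.3026272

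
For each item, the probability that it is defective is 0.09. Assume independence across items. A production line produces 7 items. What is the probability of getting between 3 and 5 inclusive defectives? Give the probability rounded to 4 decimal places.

X ~ Binomial(7, 0.09); P(3 ≤ X ≤ 5) = Σ C(7,k) p^k (1−p)^(7−k) over k:
  k=3: C(7,3)·0.09^3·0.91^4 = 0.017497
  k=4: C(7,4)·0.09^4·0.91^3 = 0.001730
  k=5: C(7,5)·0.09^5·0.91^2 = 0.000103
Total = 0.019330

0.0193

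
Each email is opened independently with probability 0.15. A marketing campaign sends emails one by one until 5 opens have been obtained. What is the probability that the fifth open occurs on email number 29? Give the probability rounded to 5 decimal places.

0.03146

Y = trial on which the fifth success occurs; negative binomial, r=5, p=0.15.
P(Y=29) = C(28,4) · p^5 · (1−p)^24
= 20475 · 7.5937e-05 · 0.020233 = 0.0314582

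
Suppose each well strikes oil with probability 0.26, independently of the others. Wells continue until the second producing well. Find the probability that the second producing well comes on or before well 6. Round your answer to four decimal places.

Finishing within 6 wells ⇔ at least 2 successes in the first 6. With X ~ Binomial(6, 0.26), P(Y ≤ 6) = 1 − P(X ≤ 1).
  k=0: C(6,0)·0.26^0·0.74^6 = 0.164206
  k=1: C(6,1)·0.26^1·0.74^5 = 0.346165
1 − 0.510372 = 0.489628

0.4896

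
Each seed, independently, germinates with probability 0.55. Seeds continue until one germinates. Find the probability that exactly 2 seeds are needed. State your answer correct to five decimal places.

0.24750

Geometric (trials to first success), p = 0.55.
P(Y = 2) = (1−p)^1 · p = 0.45 · 0.55 = 0.2475000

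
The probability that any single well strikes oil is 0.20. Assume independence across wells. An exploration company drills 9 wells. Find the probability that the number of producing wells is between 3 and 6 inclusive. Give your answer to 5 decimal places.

0.26149

X ~ Binomial(9, 0.20); P(3 ≤ X ≤ 6) = Σ C(9,k) p^k (1−p)^(9−k) over k:
  k=3: C(9,3)·0.20^3·0.80^6 = 0.1761608
  k=4: C(9,4)·0.20^4·0.80^5 = 0.0660603
  k=5: C(9,5)·0.20^5·0.80^4 = 0.0165151
  k=6: C(9,6)·0.20^6·0.80^3 = 0.0027525
Total = 0.2614886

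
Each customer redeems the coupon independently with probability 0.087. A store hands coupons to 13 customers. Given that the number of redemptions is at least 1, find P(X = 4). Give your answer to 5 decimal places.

0.02603

X ~ Binomial(13, 0.087). Want P(X=4 | X≥1) = P(X=4) / P(X≥1).
P(X=4) = C(13,4)·0.087^4·0.913^9 = 0.0180559
P(X≥1) = 1 − 0.3062810 = 0.6937190
Ratio = 0.0180559 / 0.6937190 = 0.0260277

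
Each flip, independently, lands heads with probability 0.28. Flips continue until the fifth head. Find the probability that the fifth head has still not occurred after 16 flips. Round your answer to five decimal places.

0.52123

Needing more than 16 flips ⇔ fewer than 5 successes in the first 16. With X ~ Binomial(16, 0.28), P(Y > 16) = P(X ≤ 4).
  k=0: C(16,0)·0.28^0·0.72^16 = 0.0052158
  k=1: C(16,1)·0.28^1·0.72^15 = 0.0324538
  k=2: C(16,2)·0.28^2·0.72^14 = 0.0946569
  k=3: C(16,3)·0.28^3·0.72^13 = 0.1717847
  k=4: C(16,4)·0.28^4·0.72^12 = 0.2171168
P(X ≤ 4) = 0.5212280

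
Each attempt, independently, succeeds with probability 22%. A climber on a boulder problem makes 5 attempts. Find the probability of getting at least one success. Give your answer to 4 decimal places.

0.7113

P(at least one) = 1 − P(none) = 1 − (1 − 0.22)^5
= 1 − 0.288717 = 0.711283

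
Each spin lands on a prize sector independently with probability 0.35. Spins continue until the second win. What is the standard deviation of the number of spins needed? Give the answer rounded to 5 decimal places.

3.25764

Y = total spins until the second success; negative binomial with r=2, p=0.35.
SD(Y) = √[r(1−p)/p²] = √(10.6122449) = 3.2576441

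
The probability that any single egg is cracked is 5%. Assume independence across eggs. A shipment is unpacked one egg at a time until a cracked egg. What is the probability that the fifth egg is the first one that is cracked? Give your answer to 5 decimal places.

0.04073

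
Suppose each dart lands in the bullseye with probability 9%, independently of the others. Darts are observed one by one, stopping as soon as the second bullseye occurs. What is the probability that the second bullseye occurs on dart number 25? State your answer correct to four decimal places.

0.0222

Y = trial on which the second success occurs; negative binomial, r=2, p=0.09.
P(Y=25) = C(24,1) · p^2 · (1−p)^23
= 24 · 0.0081 · 0.11428 = 0.022215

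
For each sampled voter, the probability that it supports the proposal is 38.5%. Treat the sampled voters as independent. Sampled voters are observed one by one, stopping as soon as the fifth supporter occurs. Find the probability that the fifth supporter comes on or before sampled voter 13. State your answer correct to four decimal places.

0.6045

Finishing within 13 sampled voters ⇔ at least 5 successes in the first 13. With X ~ Binomial(13, 0.385), P(Y ≤ 13) = 1 − P(X ≤ 4).
  k=0: C(13,0)·0.385^0·0.615^13 = 0.001800
  k=1: C(13,1)·0.385^1·0.615^12 = 0.014652
  k=2: C(13,2)·0.385^2·0.615^11 = 0.055035
  k=3: C(13,3)·0.385^3·0.615^10 = 0.126328
  k=4: C(13,4)·0.385^4·0.615^9 = 0.197708
1 − 0.395524 = 0.604476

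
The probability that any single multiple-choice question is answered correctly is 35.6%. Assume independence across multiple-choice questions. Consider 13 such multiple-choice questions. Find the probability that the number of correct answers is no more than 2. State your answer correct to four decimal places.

0.1049

X ~ Binomial(13, 0.356); P(X ≤ 2) = Σ C(13,k) p^k (1−p)^(13−k) over k:
  k=0: C(13,0)·0.356^0·0.644^13 = 0.003277
  k=1: C(13,1)·0.356^1·0.644^12 = 0.023552
  k=2: C(13,2)·0.356^2·0.644^11 = 0.078116
Total = 0.104945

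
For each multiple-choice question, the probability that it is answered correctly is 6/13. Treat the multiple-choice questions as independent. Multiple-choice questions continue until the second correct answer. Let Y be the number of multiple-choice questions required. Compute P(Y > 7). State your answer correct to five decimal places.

0.09187

Needing more than 7 multiple-choice questions ⇔ fewer than 2 successes in the first 7. With X ~ Binomial(7, 0.461538), P(Y > 7) = P(X ≤ 1).
  k=0: C(7,0)·0.461538^0·0.538462^7 = 0.0131245
  k=1: C(7,1)·0.461538^1·0.538462^6 = 0.0787470
P(X ≤ 1) = 0.0918715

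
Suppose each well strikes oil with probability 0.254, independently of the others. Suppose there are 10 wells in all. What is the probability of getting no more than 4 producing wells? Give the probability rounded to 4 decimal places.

0.9171

X ~ Binomial(10, 0.254); P(X ≤ 4) = Σ C(10,k) p^k (1−p)^(10−k) over k:
  k=0: C(10,0)·0.254^0·0.746^10 = 0.053381
  k=1: C(10,1)·0.254^1·0.746^9 = 0.181754
  k=2: C(10,2)·0.254^2·0.746^8 = 0.278478
  k=3: C(10,3)·0.254^3·0.746^7 = 0.252845
  k=4: C(10,4)·0.254^4·0.746^6 = 0.150656
Total = 0.917114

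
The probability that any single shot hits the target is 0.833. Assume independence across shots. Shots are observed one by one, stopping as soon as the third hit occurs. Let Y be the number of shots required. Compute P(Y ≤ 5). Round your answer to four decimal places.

Finishing within 5 shots ⇔ at least 3 successes in the first 5. With X ~ Binomial(5, 0.833), P(Y ≤ 5) = 1 − P(X ≤ 2).
  k=0: C(5,0)·0.833^0·0.167^5 = 0.000130
  k=1: C(5,1)·0.833^1·0.167^4 = 0.003240
  k=2: C(5,2)·0.833^2·0.167^3 = 0.032318
1 − 0.035687 = 0.964313

0.9643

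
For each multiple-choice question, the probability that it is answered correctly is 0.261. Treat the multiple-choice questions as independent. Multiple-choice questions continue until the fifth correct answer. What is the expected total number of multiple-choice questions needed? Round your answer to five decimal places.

Y = total multiple-choice questions until the fifth success; negative binomial with r=5, p=0.261.
E[Y] = r / p = 5 / 0.261 = 19.1570881

19.15709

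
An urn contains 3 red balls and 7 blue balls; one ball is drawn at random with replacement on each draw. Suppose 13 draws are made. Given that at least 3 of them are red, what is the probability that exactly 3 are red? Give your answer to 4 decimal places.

0.2735

X ~ Binomial(13, 0.30). Want P(X=3 | X≥3) = P(X=3) / P(X≥3).
P(X=3) = C(13,3)·0.30^3·0.70^10 = 0.218127
P(X≥3) = 1 − 0.009689 − 0.053981 − 0.138808 = 0.797522
Ratio = 0.218127 / 0.797522 = 0.273507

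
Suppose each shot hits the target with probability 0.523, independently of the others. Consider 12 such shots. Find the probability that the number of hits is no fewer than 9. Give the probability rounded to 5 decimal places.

0.09790

X ~ Binomial(12, 0.523); P(X ≥ 9) = Σ C(12,k) p^k (1−p)^(12−k) over k:
  k=9: C(12,9)·0.523^9·0.477^3 = 0.0699025
  k=10: C(12,10)·0.523^10·0.477^2 = 0.0229931
  k=11: C(12,11)·0.523^11·0.477^1 = 0.0045837
  k=12: C(12,12)·0.523^12·0.477^0 = 0.0004188
Total = 0.0978982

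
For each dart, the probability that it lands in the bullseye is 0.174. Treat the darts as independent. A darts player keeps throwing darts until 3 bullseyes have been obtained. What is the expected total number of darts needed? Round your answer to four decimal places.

17.2414

Y = total darts until the third success; negative binomial with r=3, p=0.174.
E[Y] = r / p = 3 / 0.174 = 17.241379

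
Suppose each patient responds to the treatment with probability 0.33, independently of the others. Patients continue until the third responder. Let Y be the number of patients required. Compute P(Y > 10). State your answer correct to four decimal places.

Needing more than 10 patients ⇔ fewer than 3 successes in the first 10. With X ~ Binomial(10, 0.33), P(Y > 10) = P(X ≤ 2).
  k=0: C(10,0)·0.33^0·0.67^10 = 0.018228
  k=1: C(10,1)·0.33^1·0.67^9 = 0.089782
  k=2: C(10,2)·0.33^2·0.67^8 = 0.198993
P(X ≤ 2) = 0.307003

0.3070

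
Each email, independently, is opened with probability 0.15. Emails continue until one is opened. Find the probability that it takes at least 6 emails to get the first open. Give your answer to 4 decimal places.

0.4437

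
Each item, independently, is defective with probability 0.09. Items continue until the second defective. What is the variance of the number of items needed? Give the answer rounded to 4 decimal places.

224.6914

Y = total items until the second success; negative binomial with r=2, p=0.09.
Var(Y) = r(1−p)/p² = 2·0.91 / 0.09² = 224.691358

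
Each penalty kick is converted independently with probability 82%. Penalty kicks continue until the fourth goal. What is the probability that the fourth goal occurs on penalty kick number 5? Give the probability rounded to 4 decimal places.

0.3255

Y = trial on which the fourth success occurs; negative binomial, r=4, p=0.82.
P(Y=5) = C(4,3) · p^4 · (1−p)^1
= 4 · 0.45212 · 0.18 = 0.325528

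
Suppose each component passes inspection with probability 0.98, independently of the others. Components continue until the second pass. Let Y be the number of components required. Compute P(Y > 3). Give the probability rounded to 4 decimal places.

0.0012

Needing more than 3 components ⇔ fewer than 2 successes in the first 3. With X ~ Binomial(3, 0.98), P(Y > 3) = P(X ≤ 1).
  k=0: C(3,0)·0.98^0·0.02^3 = 0.000008
  k=1: C(3,1)·0.98^1·0.02^2 = 0.001176
P(X ≤ 1) = 0.001184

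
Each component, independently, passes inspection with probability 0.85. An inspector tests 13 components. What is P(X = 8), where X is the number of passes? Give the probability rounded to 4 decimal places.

X ~ Binomial(n=13, p=0.85).
P(X=8) = C(13,8) · p^8 · (1−p)^5
= 1287 · 0.27249 · 7.5937e-05 = 0.026631

0.0266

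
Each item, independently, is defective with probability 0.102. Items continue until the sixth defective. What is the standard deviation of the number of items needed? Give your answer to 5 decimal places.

22.75693

Y = total items until the sixth success; negative binomial with r=6, p=0.102.
SD(Y) = √[r(1−p)/p²] = √(517.8777393) = 22.7569273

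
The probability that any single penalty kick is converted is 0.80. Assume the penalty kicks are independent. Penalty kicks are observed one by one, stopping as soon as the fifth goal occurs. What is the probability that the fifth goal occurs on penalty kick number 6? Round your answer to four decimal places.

Y = trial on which the fifth success occurs; negative binomial, r=5, p=0.80.
P(Y=6) = C(5,4) · p^5 · (1−p)^1
= 5 · 0.32768 · 0.2 = 0.327680

0.3277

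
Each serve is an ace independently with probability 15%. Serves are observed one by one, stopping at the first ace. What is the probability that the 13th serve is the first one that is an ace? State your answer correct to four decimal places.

Geometric (trials to first success), p = 0.15.
P(Y = 13) = (1−p)^12 · p = 0.14224 · 0.15 = 0.021336

0.0213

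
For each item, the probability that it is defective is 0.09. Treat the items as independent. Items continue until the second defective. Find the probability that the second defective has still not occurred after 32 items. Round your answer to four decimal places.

Needing more than 32 items ⇔ fewer than 2 successes in the first 32. With X ~ Binomial(32, 0.09), P(Y > 32) = P(X ≤ 1).
  k=0: C(32,0)·0.09^0·0.91^32 = 0.048902
  k=1: C(32,1)·0.09^1·0.91^31 = 0.154766
P(X ≤ 1) = 0.203668

0.2037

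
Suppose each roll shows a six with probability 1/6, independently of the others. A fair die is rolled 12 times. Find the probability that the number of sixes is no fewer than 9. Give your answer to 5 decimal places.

0.00001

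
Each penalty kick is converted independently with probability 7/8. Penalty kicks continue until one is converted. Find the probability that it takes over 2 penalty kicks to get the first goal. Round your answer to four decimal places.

0.0156

Y = number of penalty kicks to the first success; geometric, p = 0.875.
P(Y > 2) = P(first 2 all fail) = (1−p)^2 = 0.015625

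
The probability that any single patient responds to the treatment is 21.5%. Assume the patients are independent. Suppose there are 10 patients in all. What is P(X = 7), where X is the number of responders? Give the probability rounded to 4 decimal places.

0.0012

X ~ Binomial(n=10, p=0.215).
P(X=7) = C(10,7) · p^7 · (1−p)^3
= 120 · 2.1236e-05 · 0.48374 = 0.001233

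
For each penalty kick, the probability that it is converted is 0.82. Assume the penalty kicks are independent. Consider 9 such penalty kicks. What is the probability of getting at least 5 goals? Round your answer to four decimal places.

X ~ Binomial(9, 0.82); P(X ≥ 5) = Σ C(9,k) p^k (1−p)^(9−k) over k:
  k=5: C(9,5)·0.82^5·0.18^4 = 0.049038
  k=6: C(9,6)·0.82^6·0.18^3 = 0.148929
  k=7: C(9,7)·0.82^7·0.18^2 = 0.290767
  k=8: C(9,8)·0.82^8·0.18^1 = 0.331151
  k=9: C(9,9)·0.82^9·0.18^0 = 0.167620
Total = 0.987504

0.9875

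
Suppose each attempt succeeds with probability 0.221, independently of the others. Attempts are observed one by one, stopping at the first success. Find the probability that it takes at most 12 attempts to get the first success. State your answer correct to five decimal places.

0.95006

Y = number of attempts to the first success; geometric, p = 0.221.
P(Y ≤ 12) = 1 − (1−p)^12 = 1 − 0.0499401 = 0.9500599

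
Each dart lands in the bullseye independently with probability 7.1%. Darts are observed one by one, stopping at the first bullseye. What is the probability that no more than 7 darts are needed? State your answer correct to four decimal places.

0.4028

Y = number of darts to the first success; geometric, p = 0.071.
P(Y ≤ 7) = 1 − (1−p)^7 = 1 − 0.597187 = 0.402813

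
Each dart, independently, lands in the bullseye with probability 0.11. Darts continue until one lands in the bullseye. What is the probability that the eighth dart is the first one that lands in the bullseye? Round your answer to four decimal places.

Geometric (trials to first success), p = 0.11.
P(Y = 8) = (1−p)^7 · p = 0.44231 · 0.11 = 0.048654

0.0487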